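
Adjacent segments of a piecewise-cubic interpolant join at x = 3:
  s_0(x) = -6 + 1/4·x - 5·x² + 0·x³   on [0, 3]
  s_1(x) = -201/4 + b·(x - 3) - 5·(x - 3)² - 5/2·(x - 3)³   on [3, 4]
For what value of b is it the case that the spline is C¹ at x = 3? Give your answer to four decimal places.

-29.7500

s_0'(x) = 1/4 - 10·x + 0·x², so s_0'(3) = -119/4. On the right, s_1'(3) = b, so b = -119/4.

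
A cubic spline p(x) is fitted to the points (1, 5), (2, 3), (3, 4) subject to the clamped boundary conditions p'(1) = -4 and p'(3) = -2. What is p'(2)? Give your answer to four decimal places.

Put M_i = p'' at the i-th knot. Here h = (1, 1) and Δ = (-2, 1), so the interior equations h_(i-1)·M_(i-1) + 2(h_(i-1)+h_i)·M_i + h_i·M_(i+1) = 6(Δ_i − Δ_(i-1)) read
  1·M_0 + 4·M_1 + 1·M_2 = 6(Δ_1 - Δ_0) = 18
Clamped end conditions give two more equations: 2h_0·M_0 + h_0·M_1 = 6(Δ_0 - p'(1)) = 12 and h_1·M_1 + 2h_1·M_2 = 6(p'(3) - Δ_1) = -18.
Forward elimination and back-substitution give M_0 = 5/2, M_1 = 7, M_2 = -25/2.
On [2, 3], p'(x) = b_1 + 2c_1·(x - 2) + 3d_1·(x - 2)² with b_1 = Δ_1 - h_1(2M_1 + M_2)/6 = 3/4, c_1 = M_1/2 = 7/2, d_1 = (M_2 - M_1)/(6h_1) = -13/4. So p'(2) = 3/4.

0.7500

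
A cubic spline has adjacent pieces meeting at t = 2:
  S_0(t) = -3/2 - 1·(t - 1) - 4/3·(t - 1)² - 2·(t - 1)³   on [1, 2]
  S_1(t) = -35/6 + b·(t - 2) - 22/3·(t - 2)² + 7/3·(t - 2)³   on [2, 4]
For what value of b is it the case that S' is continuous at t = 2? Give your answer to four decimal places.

-9.6667

S_0'(t) = -1 - 8/3·(t - 1) - 6·(t - 1)², so S_0'(2) = -29/3. On the right, S_1'(2) = b, so b = -29/3.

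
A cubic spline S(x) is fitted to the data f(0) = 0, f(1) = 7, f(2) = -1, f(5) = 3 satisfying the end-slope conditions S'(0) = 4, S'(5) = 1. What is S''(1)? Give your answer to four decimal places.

Write M_i for S''(x_i). With h_i = 1, 1, 3 and divided differences Δ_i = 7, -8, 4/3, the continuity of S' gives the tridiagonal system
  1·M_0 + 4·M_1 + 1·M_2 = 6(Δ_1 - Δ_0) = -90
  1·M_1 + 8·M_2 + 3·M_3 = 6(Δ_2 - Δ_1) = 56
Clamped end conditions give two more equations: 2h_0·M_0 + h_0·M_1 = 6(Δ_0 - S'(0)) = 18 and h_2·M_2 + 2h_2·M_3 = 6(S'(5) - Δ_2) = -2.
Solving: M_0 = 728/29, M_1 = -934/29, M_2 = 398/29, M_3 = -626/87.

-32.2069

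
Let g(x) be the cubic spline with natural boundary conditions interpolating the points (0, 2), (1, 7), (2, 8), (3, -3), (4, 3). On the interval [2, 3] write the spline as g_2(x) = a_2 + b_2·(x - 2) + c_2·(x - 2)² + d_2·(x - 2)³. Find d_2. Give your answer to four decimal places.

With M_i denoting the second derivative at x_i, h_i = 1, 1, 1, 1, and Δ_i = (y_(i+1) − y_i)/h_i = 5, 1, -11, 6:
  1·M_0 + 4·M_1 + 1·M_2 = 6(Δ_1 - Δ_0) = -24
  1·M_1 + 4·M_2 + 1·M_3 = 6(Δ_2 - Δ_1) = -72
  1·M_2 + 4·M_3 + 1·M_4 = 6(Δ_3 - Δ_2) = 102
Natural end conditions: M_0 = M_4 = 0.
Forward elimination and back-substitution give M_0 = 0, M_1 = 15/28, M_2 = -183/7, M_3 = 897/28, M_4 = 0.
On [2, 3], with g_2(x) = a_2 + b_2·(x - 2) + c_2·(x - 2)² + d_2·(x - 2)³: c_2 = M_2/2 = -183/14, d_2 = (M_3 - M_2)/(6h_2) = 543/56, b_2 = Δ_2 - h_2(2M_2 + M_3)/6 = -61/8.

9.6964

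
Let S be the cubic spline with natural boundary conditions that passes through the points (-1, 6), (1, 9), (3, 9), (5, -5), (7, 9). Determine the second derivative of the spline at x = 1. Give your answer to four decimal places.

Put m_i = S'' at the i-th knot. Here h = (2, 2, 2, 2) and Δ = (3/2, 0, -7, 7), so the interior equations h_(i-1)·m_(i-1) + 2(h_(i-1)+h_i)·m_i + h_i·m_(i+1) = 6(Δ_i − Δ_(i-1)) read
  2·m_0 + 8·m_1 + 2·m_2 = 6(Δ_1 - Δ_0) = -9
  2·m_1 + 8·m_2 + 2·m_3 = 6(Δ_2 - Δ_1) = -42
  2·m_2 + 8·m_3 + 2·m_4 = 6(Δ_3 - Δ_2) = 84
Natural end conditions: m_0 = m_4 = 0.
Solving: m_0 = 0, m_1 = 117/112, m_2 = -243/28, m_3 = 1419/112, m_4 = 0.

1.0446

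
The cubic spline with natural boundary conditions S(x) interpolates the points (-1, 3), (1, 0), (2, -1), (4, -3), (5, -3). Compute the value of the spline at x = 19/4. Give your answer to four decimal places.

With m_i denoting the second derivative at x_i, h_i = 2, 1, 2, 1, and Δ_i = (y_(i+1) − y_i)/h_i = -3/2, -1, -1, 0:
  2·m_0 + 6·m_1 + 1·m_2 = 6(Δ_1 - Δ_0) = 3
  1·m_1 + 6·m_2 + 2·m_3 = 6(Δ_2 - Δ_1) = 0
  2·m_2 + 6·m_3 + 1·m_4 = 6(Δ_3 - Δ_2) = 6
Natural end conditions: m_0 = m_4 = 0.
Forward elimination and back-substitution give m_0 = 0, m_1 = 18/31, m_2 = -15/31, m_3 = 36/31, m_4 = 0.
On [4, 5], S(x) = -3 - 12/31·(x - 4) + 18/31·(x - 4)² - 6/31·(x - 4)³.
With (x - 4) = 3/4: S(19/4) = -3021/992.

-3.0454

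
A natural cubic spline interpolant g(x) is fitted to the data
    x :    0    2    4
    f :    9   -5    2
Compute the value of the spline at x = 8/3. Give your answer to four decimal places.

Write m_i for g''(x_i). With h_i = 2, 2 and divided differences Δ_i = -7, 7/2, the continuity of g' gives the tridiagonal system
  2·m_0 + 8·m_1 + 2·m_2 = 6(Δ_1 - Δ_0) = 63
Natural end conditions: m_0 = m_2 = 0.
Hence m_0 = 0, m_1 = 63/8, m_2 = 0.
On [2, 4], g(x) = -5 - 7/4·(x - 2) + 63/16·(x - 2)² - 21/32·(x - 2)³.
With (x - 2) = 2/3: g(8/3) = -83/18.

-4.6111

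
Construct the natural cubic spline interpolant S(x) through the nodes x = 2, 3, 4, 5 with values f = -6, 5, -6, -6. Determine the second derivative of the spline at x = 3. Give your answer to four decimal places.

With M_i denoting the second derivative at x_i, h_i = 1, 1, 1, and Δ_i = (y_(i+1) − y_i)/h_i = 11, -11, 0:
  1·M_0 + 4·M_1 + 1·M_2 = 6(Δ_1 - Δ_0) = -132
  1·M_1 + 4·M_2 + 1·M_3 = 6(Δ_2 - Δ_1) = 66
Natural end conditions: M_0 = M_3 = 0.
Hence M_0 = 0, M_1 = -198/5, M_2 = 132/5, M_3 = 0.

-39.6000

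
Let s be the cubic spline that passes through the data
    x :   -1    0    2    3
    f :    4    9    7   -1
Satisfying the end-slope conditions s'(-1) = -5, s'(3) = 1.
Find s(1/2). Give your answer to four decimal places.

Put M_i = s'' at the i-th knot. Here h = (1, 2, 1) and Δ = (5, -1, -8), so the interior equations h_(i-1)·M_(i-1) + 2(h_(i-1)+h_i)·M_i + h_i·M_(i+1) = 6(Δ_i − Δ_(i-1)) read
  1·M_0 + 6·M_1 + 2·M_2 = 6(Δ_1 - Δ_0) = -36
  2·M_1 + 6·M_2 + 1·M_3 = 6(Δ_2 - Δ_1) = -42
Clamped end conditions give two more equations: 2h_0·M_0 + h_0·M_1 = 6(Δ_0 - s'(-1)) = 60 and h_2·M_2 + 2h_2·M_3 = 6(s'(3) - Δ_2) = 54.
Forward elimination and back-substitution give M_0 = 240/7, M_1 = -60/7, M_2 = -66/7, M_3 = 222/7.
On [0, 2], s(x) = 9 + 55/7·x - 30/7·x² - 1/14·x³.
With x = 1/2: s(1/2) = 1327/112.

11.8482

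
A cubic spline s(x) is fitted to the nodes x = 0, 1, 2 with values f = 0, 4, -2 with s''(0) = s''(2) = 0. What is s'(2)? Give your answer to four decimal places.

Put M_i = s'' at the i-th knot. Here h = (1, 1) and Δ = (4, -6), so the interior equations h_(i-1)·M_(i-1) + 2(h_(i-1)+h_i)·M_i + h_i·M_(i+1) = 6(Δ_i − Δ_(i-1)) read
  1·M_0 + 4·M_1 + 1·M_2 = 6(Δ_1 - Δ_0) = -60
Natural end conditions: M_0 = M_2 = 0.
Forward elimination and back-substitution give M_0 = 0, M_1 = -15, M_2 = 0.
On [1, 2], s'(x) = b_1 + 2c_1·(x - 1) + 3d_1·(x - 1)² with b_1 = Δ_1 - h_1(2M_1 + M_2)/6 = -1, c_1 = M_1/2 = -15/2, d_1 = (M_2 - M_1)/(6h_1) = 5/2. So s'(2) = -17/2.

-8.5000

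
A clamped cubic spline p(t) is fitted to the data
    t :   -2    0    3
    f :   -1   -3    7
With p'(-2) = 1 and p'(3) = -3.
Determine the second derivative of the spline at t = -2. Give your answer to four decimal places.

-6.4000

Write M_i for p''(x_i). With h_i = 2, 3 and divided differences Δ_i = -1, 10/3, the continuity of p' gives the tridiagonal system
  2·M_0 + 10·M_1 + 3·M_2 = 6(Δ_1 - Δ_0) = 26
Clamped end conditions give two more equations: 2h_0·M_0 + h_0·M_1 = 6(Δ_0 - p'(-2)) = -12 and h_1·M_1 + 2h_1·M_2 = 6(p'(3) - Δ_1) = -38.
Solving the tridiagonal system: M_0 = -32/5, M_1 = 34/5, M_2 = -146/15.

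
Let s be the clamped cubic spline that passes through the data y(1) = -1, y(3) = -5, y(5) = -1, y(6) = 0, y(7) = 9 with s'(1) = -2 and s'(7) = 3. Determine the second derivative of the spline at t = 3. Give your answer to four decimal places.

Put m_i = s'' at the i-th knot. Here h = (2, 2, 1, 1) and Δ = (-2, 2, 1, 9), so the interior equations h_(i-1)·m_(i-1) + 2(h_(i-1)+h_i)·m_i + h_i·m_(i+1) = 6(Δ_i − Δ_(i-1)) read
  2·m_0 + 8·m_1 + 2·m_2 = 6(Δ_1 - Δ_0) = 24
  2·m_1 + 6·m_2 + 1·m_3 = 6(Δ_2 - Δ_1) = -6
  1·m_2 + 4·m_3 + 1·m_4 = 6(Δ_3 - Δ_2) = 48
Clamped end conditions give two more equations: 2h_0·m_0 + h_0·m_1 = 6(Δ_0 - s'(1)) = 0 and h_3·m_3 + 2h_3·m_4 = 6(s'(7) - Δ_3) = -36.
Forward elimination and back-substitution give m_0 = -109/42, m_1 = 109/21, m_2 = -37/6, m_3 = 433/21, m_4 = -1189/42.

5.1905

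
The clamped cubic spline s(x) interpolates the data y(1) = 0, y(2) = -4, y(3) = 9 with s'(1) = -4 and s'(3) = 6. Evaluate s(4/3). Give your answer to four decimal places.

With M_i denoting the second derivative at x_i, h_i = 1, 1, and Δ_i = (y_(i+1) − y_i)/h_i = -4, 13:
  1·M_0 + 4·M_1 + 1·M_2 = 6(Δ_1 - Δ_0) = 102
Clamped end conditions give two more equations: 2h_0·M_0 + h_0·M_1 = 6(Δ_0 - s'(1)) = 0 and h_1·M_1 + 2h_1·M_2 = 6(s'(3) - Δ_1) = -42.
Solving: M_0 = -41/2, M_1 = 41, M_2 = -83/2.
On [1, 2], s(x) = 0 - 4·(x - 1) - 41/4·(x - 1)² + 41/4·(x - 1)³.
With (x - 1) = 1/3: s(4/3) = -113/54.

-2.0926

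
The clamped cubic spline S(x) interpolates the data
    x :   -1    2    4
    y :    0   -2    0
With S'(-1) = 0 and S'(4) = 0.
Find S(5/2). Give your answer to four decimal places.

-1.5469

With m_i denoting the second derivative at x_i, h_i = 3, 2, and Δ_i = (y_(i+1) − y_i)/h_i = -2/3, 1:
  3·m_0 + 10·m_1 + 2·m_2 = 6(Δ_1 - Δ_0) = 10
Clamped end conditions give two more equations: 2h_0·m_0 + h_0·m_1 = 6(Δ_0 - S'(-1)) = -4 and h_1·m_1 + 2h_1·m_2 = 6(S'(4) - Δ_1) = -6.
Solving: m_0 = -5/3, m_1 = 2, m_2 = -5/2.
On [2, 4], S(x) = -2 + 1/2·(x - 2) + 1·(x - 2)² - 3/8·(x - 2)³.
With (x - 2) = 1/2: S(5/2) = -99/64.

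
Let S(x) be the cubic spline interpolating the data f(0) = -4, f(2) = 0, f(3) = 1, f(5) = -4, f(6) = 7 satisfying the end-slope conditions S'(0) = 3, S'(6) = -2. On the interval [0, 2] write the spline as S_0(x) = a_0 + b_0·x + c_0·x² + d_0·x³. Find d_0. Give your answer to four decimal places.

Let M_i = S''(x_i). Step sizes h_i = 2, 1, 2, 1; slopes of the chords Δ_i = (y_(i+1) - y_i)/h_i = 2, 1, -5/2, 11.
  2·M_0 + 6·M_1 + 1·M_2 = 6(Δ_1 - Δ_0) = -6
  1·M_1 + 6·M_2 + 2·M_3 = 6(Δ_2 - Δ_1) = -21
  2·M_2 + 6·M_3 + 1·M_4 = 6(Δ_3 - Δ_2) = 81
Clamped end conditions give two more equations: 2h_0·M_0 + h_0·M_1 = 6(Δ_0 - S'(0)) = -6 and h_3·M_3 + 2h_3·M_4 = 6(S'(6) - Δ_3) = -78.
Solving: M_0 = -229/93, M_1 = 179/93, M_2 = -1174/93, M_3 = 2456/93, M_4 = -4855/93.
On [0, 2], with S_0(x) = a_0 + b_0·x + c_0·x² + d_0·x³: c_0 = M_0/2 = -229/186, d_0 = (M_1 - M_0)/(6h_0) = 34/93, b_0 = Δ_0 - h_0(2M_0 + M_1)/6 = 3.

0.3656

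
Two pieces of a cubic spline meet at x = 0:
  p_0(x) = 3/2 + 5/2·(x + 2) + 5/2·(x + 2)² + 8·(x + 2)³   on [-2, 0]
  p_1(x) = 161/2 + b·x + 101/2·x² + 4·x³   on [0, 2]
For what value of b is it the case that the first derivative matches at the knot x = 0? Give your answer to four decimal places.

108.5000

p_0'(x) = 5/2 + 5·(x + 2) + 24·(x + 2)², so p_0'(0) = 217/2. On the right, p_1'(0) = b, so b = 217/2.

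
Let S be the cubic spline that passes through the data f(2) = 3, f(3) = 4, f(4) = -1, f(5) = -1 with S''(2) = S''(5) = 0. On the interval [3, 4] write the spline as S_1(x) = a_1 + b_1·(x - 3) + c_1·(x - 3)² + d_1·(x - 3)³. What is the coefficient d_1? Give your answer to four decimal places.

3.6667

Put m_i = S'' at the i-th knot. Here h = (1, 1, 1) and Δ = (1, -5, 0), so the interior equations h_(i-1)·m_(i-1) + 2(h_(i-1)+h_i)·m_i + h_i·m_(i+1) = 6(Δ_i − Δ_(i-1)) read
  1·m_0 + 4·m_1 + 1·m_2 = 6(Δ_1 - Δ_0) = -36
  1·m_1 + 4·m_2 + 1·m_3 = 6(Δ_2 - Δ_1) = 30
Natural end conditions: m_0 = m_3 = 0.
Forward elimination and back-substitution give m_0 = 0, m_1 = -58/5, m_2 = 52/5, m_3 = 0.
On [3, 4], with S_1(x) = a_1 + b_1·(x - 3) + c_1·(x - 3)² + d_1·(x - 3)³: c_1 = m_1/2 = -29/5, d_1 = (m_2 - m_1)/(6h_1) = 11/3, b_1 = Δ_1 - h_1(2m_1 + m_2)/6 = -43/15.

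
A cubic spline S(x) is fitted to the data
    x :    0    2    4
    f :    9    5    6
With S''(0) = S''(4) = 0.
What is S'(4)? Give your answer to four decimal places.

1.1250

Put M_i = S'' at the i-th knot. Here h = (2, 2) and Δ = (-2, 1/2), so the interior equations h_(i-1)·M_(i-1) + 2(h_(i-1)+h_i)·M_i + h_i·M_(i+1) = 6(Δ_i − Δ_(i-1)) read
  2·M_0 + 8·M_1 + 2·M_2 = 6(Δ_1 - Δ_0) = 15
Natural end conditions: M_0 = M_2 = 0.
Forward elimination and back-substitution give M_0 = 0, M_1 = 15/8, M_2 = 0.
On [2, 4], S'(x) = b_1 + 2c_1·(x - 2) + 3d_1·(x - 2)² with b_1 = Δ_1 - h_1(2M_1 + M_2)/6 = -3/4, c_1 = M_1/2 = 15/16, d_1 = (M_2 - M_1)/(6h_1) = -5/32. So S'(4) = 9/8.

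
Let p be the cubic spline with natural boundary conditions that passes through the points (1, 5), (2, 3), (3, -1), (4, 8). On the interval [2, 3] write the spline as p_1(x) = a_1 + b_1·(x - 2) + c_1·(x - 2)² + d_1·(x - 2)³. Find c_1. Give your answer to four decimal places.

Write M_i for p''(x_i). With h_i = 1, 1, 1 and divided differences Δ_i = -2, -4, 9, the continuity of p' gives the tridiagonal system
  1·M_0 + 4·M_1 + 1·M_2 = 6(Δ_1 - Δ_0) = -12
  1·M_1 + 4·M_2 + 1·M_3 = 6(Δ_2 - Δ_1) = 78
Natural end conditions: M_0 = M_3 = 0.
Forward elimination and back-substitution give M_0 = 0, M_1 = -42/5, M_2 = 108/5, M_3 = 0.
On [2, 3], with p_1(x) = a_1 + b_1·(x - 2) + c_1·(x - 2)² + d_1·(x - 2)³: c_1 = M_1/2 = -21/5, d_1 = (M_2 - M_1)/(6h_1) = 5, b_1 = Δ_1 - h_1(2M_1 + M_2)/6 = -24/5.

-4.2000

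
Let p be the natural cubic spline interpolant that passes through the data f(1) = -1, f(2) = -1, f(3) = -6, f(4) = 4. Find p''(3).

26

Put σ_i = p'' at the i-th knot. Here h = (1, 1, 1) and Δ = (0, -5, 10), so the interior equations h_(i-1)·σ_(i-1) + 2(h_(i-1)+h_i)·σ_i + h_i·σ_(i+1) = 6(Δ_i − Δ_(i-1)) read
  1·σ_0 + 4·σ_1 + 1·σ_2 = 6(Δ_1 - Δ_0) = -30
  1·σ_1 + 4·σ_2 + 1·σ_3 = 6(Δ_2 - Δ_1) = 90
Natural end conditions: σ_0 = σ_3 = 0.
Forward elimination and back-substitution give σ_0 = 0, σ_1 = -14, σ_2 = 26, σ_3 = 0.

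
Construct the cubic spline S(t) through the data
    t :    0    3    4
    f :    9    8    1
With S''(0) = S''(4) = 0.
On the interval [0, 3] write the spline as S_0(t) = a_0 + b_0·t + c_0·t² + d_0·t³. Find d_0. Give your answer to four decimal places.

-0.2778

Put σ_i = S'' at the i-th knot. Here h = (3, 1) and Δ = (-1/3, -7), so the interior equations h_(i-1)·σ_(i-1) + 2(h_(i-1)+h_i)·σ_i + h_i·σ_(i+1) = 6(Δ_i − Δ_(i-1)) read
  3·σ_0 + 8·σ_1 + 1·σ_2 = 6(Δ_1 - Δ_0) = -40
Natural end conditions: σ_0 = σ_2 = 0.
Hence σ_0 = 0, σ_1 = -5, σ_2 = 0.
On [0, 3], with S_0(t) = a_0 + b_0·t + c_0·t² + d_0·t³: c_0 = σ_0/2 = 0, d_0 = (σ_1 - σ_0)/(6h_0) = -5/18, b_0 = Δ_0 - h_0(2σ_0 + σ_1)/6 = 13/6.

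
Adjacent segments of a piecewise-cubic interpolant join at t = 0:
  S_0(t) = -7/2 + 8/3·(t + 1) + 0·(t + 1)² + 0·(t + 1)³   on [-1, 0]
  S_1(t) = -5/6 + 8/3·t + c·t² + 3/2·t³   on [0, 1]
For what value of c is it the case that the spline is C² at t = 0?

S_0''(t) = 0 + 0·(t + 1), so S_0''(0) = 0. On the right, S_1''(0) = 2c, so c = 0.

0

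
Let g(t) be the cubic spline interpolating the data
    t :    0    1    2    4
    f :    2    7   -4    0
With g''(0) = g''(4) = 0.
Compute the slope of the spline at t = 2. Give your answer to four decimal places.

With M_i denoting the second derivative at x_i, h_i = 1, 1, 2, and Δ_i = (y_(i+1) − y_i)/h_i = 5, -11, 2:
  1·M_0 + 4·M_1 + 1·M_2 = 6(Δ_1 - Δ_0) = -96
  1·M_1 + 6·M_2 + 2·M_3 = 6(Δ_2 - Δ_1) = 78
Natural end conditions: M_0 = M_3 = 0.
Hence M_0 = 0, M_1 = -654/23, M_2 = 408/23, M_3 = 0.
On [2, 4], g'(t) = b_2 + 2c_2·(t - 2) + 3d_2·(t - 2)² with b_2 = Δ_2 - h_2(2M_2 + M_3)/6 = -226/23, c_2 = M_2/2 = 204/23, d_2 = (M_3 - M_2)/(6h_2) = -34/23. So g'(2) = -226/23.

-9.8261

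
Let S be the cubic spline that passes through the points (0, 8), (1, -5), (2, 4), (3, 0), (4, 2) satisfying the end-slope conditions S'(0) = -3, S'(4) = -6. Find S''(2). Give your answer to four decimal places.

-41.2500

Let m_i = S''(x_i). Step sizes h_i = 1, 1, 1, 1; slopes of the chords Δ_i = (y_(i+1) - y_i)/h_i = -13, 9, -4, 2.
  1·m_0 + 4·m_1 + 1·m_2 = 6(Δ_1 - Δ_0) = 132
  1·m_1 + 4·m_2 + 1·m_3 = 6(Δ_2 - Δ_1) = -78
  1·m_2 + 4·m_3 + 1·m_4 = 6(Δ_3 - Δ_2) = 36
Clamped end conditions give two more equations: 2h_0·m_0 + h_0·m_1 = 6(Δ_0 - S'(0)) = -60 and h_3·m_3 + 2h_3·m_4 = 6(S'(4) - Δ_3) = -48.
Solving the tridiagonal system: m_0 = -1653/28, m_1 = 813/14, m_2 = -165/4, m_3 = 405/14, m_4 = -1077/28.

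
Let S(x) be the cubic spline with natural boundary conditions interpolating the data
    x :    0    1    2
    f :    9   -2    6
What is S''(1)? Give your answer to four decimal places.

28.5000

Let m_i = S''(x_i). Step sizes h_i = 1, 1; slopes of the chords Δ_i = (y_(i+1) - y_i)/h_i = -11, 8.
  1·m_0 + 4·m_1 + 1·m_2 = 6(Δ_1 - Δ_0) = 114
Natural end conditions: m_0 = m_2 = 0.
Hence m_0 = 0, m_1 = 57/2, m_2 = 0.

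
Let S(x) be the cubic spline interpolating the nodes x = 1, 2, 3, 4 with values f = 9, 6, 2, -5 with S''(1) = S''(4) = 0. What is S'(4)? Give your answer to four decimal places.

With M_i denoting the second derivative at x_i, h_i = 1, 1, 1, and Δ_i = (y_(i+1) − y_i)/h_i = -3, -4, -7:
  1·M_0 + 4·M_1 + 1·M_2 = 6(Δ_1 - Δ_0) = -6
  1·M_1 + 4·M_2 + 1·M_3 = 6(Δ_2 - Δ_1) = -18
Natural end conditions: M_0 = M_3 = 0.
Solving the tridiagonal system: M_0 = 0, M_1 = -2/5, M_2 = -22/5, M_3 = 0.
On [3, 4], S'(x) = b_2 + 2c_2·(x - 3) + 3d_2·(x - 3)² with b_2 = Δ_2 - h_2(2M_2 + M_3)/6 = -83/15, c_2 = M_2/2 = -11/5, d_2 = (M_3 - M_2)/(6h_2) = 11/15. So S'(4) = -116/15.

-7.7333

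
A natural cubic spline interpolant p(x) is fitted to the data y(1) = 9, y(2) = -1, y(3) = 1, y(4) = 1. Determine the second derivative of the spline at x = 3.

-8

Let M_i = p''(x_i). Step sizes h_i = 1, 1, 1; slopes of the chords Δ_i = (y_(i+1) - y_i)/h_i = -10, 2, 0.
  1·M_0 + 4·M_1 + 1·M_2 = 6(Δ_1 - Δ_0) = 72
  1·M_1 + 4·M_2 + 1·M_3 = 6(Δ_2 - Δ_1) = -12
Natural end conditions: M_0 = M_3 = 0.
Forward elimination and back-substitution give M_0 = 0, M_1 = 20, M_2 = -8, M_3 = 0.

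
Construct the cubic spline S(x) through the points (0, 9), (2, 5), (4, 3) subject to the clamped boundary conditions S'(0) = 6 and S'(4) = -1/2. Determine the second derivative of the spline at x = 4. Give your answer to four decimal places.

-1.6250

With m_i denoting the second derivative at x_i, h_i = 2, 2, and Δ_i = (y_(i+1) − y_i)/h_i = -2, -1:
  2·m_0 + 8·m_1 + 2·m_2 = 6(Δ_1 - Δ_0) = 6
Clamped end conditions give two more equations: 2h_0·m_0 + h_0·m_1 = 6(Δ_0 - S'(0)) = -48 and h_1·m_1 + 2h_1·m_2 = 6(S'(4) - Δ_1) = 3.
Forward elimination and back-substitution give m_0 = -115/8, m_1 = 19/4, m_2 = -13/8.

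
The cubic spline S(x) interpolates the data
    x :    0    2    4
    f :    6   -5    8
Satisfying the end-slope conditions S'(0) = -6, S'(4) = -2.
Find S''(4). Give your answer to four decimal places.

With M_i denoting the second derivative at x_i, h_i = 2, 2, and Δ_i = (y_(i+1) − y_i)/h_i = -11/2, 13/2:
  2·M_0 + 8·M_1 + 2·M_2 = 6(Δ_1 - Δ_0) = 72
Clamped end conditions give two more equations: 2h_0·M_0 + h_0·M_1 = 6(Δ_0 - S'(0)) = 3 and h_1·M_1 + 2h_1·M_2 = 6(S'(4) - Δ_1) = -51.
Solving: M_0 = -29/4, M_1 = 16, M_2 = -83/4.

-20.7500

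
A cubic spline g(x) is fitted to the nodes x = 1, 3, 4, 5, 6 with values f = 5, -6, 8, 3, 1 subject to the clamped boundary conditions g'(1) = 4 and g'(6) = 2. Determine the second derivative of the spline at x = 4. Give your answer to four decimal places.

-41.2073

Let M_i = g''(x_i). Step sizes h_i = 2, 1, 1, 1; slopes of the chords Δ_i = (y_(i+1) - y_i)/h_i = -11/2, 14, -5, -2.
  2·M_0 + 6·M_1 + 1·M_2 = 6(Δ_1 - Δ_0) = 117
  1·M_1 + 4·M_2 + 1·M_3 = 6(Δ_2 - Δ_1) = -114
  1·M_2 + 4·M_3 + 1·M_4 = 6(Δ_3 - Δ_2) = 18
Clamped end conditions give two more equations: 2h_0·M_0 + h_0·M_1 = 6(Δ_0 - g'(1)) = -57 and h_3·M_3 + 2h_3·M_4 = 6(g'(6) - Δ_3) = 24.
Hence M_0 = -5399/164, M_1 = 1531/41, M_2 = -3379/82, M_3 = 553/41, M_4 = 431/82.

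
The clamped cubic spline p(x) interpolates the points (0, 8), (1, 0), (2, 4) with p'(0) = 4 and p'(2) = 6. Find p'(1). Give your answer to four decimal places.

-5.5000

Let M_i = p''(x_i). Step sizes h_i = 1, 1; slopes of the chords Δ_i = (y_(i+1) - y_i)/h_i = -8, 4.
  1·M_0 + 4·M_1 + 1·M_2 = 6(Δ_1 - Δ_0) = 72
Clamped end conditions give two more equations: 2h_0·M_0 + h_0·M_1 = 6(Δ_0 - p'(0)) = -72 and h_1·M_1 + 2h_1·M_2 = 6(p'(2) - Δ_1) = 12.
Hence M_0 = -53, M_1 = 34, M_2 = -11.
On [1, 2], p'(x) = b_1 + 2c_1·(x - 1) + 3d_1·(x - 1)² with b_1 = Δ_1 - h_1(2M_1 + M_2)/6 = -11/2, c_1 = M_1/2 = 17, d_1 = (M_2 - M_1)/(6h_1) = -15/2. So p'(1) = -11/2.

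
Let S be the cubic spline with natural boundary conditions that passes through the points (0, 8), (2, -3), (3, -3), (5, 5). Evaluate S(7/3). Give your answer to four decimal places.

With σ_i denoting the second derivative at x_i, h_i = 2, 1, 2, and Δ_i = (y_(i+1) − y_i)/h_i = -11/2, 0, 4:
  2·σ_0 + 6·σ_1 + 1·σ_2 = 6(Δ_1 - Δ_0) = 33
  1·σ_1 + 6·σ_2 + 2·σ_3 = 6(Δ_2 - Δ_1) = 24
Natural end conditions: σ_0 = σ_3 = 0.
Solving the tridiagonal system: σ_0 = 0, σ_1 = 174/35, σ_2 = 111/35, σ_3 = 0.
On [2, 3], S(x) = -3 - 153/70·(x - 2) + 87/35·(x - 2)² - 3/10·(x - 2)³.
With (x - 2) = 1/3: S(7/3) = -1091/315.

-3.4635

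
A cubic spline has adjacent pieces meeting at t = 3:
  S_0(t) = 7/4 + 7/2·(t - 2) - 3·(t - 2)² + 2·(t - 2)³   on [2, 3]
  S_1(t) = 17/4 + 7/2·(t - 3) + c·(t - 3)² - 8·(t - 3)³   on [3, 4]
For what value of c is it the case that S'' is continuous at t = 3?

3

S_0''(t) = -6 + 12·(t - 2), so S_0''(3) = 6. On the right, S_1''(3) = 2c, so c = 3.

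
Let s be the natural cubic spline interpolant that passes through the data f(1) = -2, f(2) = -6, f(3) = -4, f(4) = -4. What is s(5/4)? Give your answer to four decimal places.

Write M_i for s''(x_i). With h_i = 1, 1, 1 and divided differences Δ_i = -4, 2, 0, the continuity of s' gives the tridiagonal system
  1·M_0 + 4·M_1 + 1·M_2 = 6(Δ_1 - Δ_0) = 36
  1·M_1 + 4·M_2 + 1·M_3 = 6(Δ_2 - Δ_1) = -12
Natural end conditions: M_0 = M_3 = 0.
Forward elimination and back-substitution give M_0 = 0, M_1 = 52/5, M_2 = -28/5, M_3 = 0.
On [1, 2], s(x) = -2 - 86/15·(x - 1) + 0·(x - 1)² + 26/15·(x - 1)³.
With (x - 1) = 1/4: s(5/4) = -109/32.

-3.4063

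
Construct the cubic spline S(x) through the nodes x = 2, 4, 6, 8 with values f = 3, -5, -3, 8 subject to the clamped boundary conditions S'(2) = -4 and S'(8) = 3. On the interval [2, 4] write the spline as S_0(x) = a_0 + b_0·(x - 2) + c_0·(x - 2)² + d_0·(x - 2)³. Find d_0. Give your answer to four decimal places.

With M_i denoting the second derivative at x_i, h_i = 2, 2, 2, and Δ_i = (y_(i+1) − y_i)/h_i = -4, 1, 11/2:
  2·M_0 + 8·M_1 + 2·M_2 = 6(Δ_1 - Δ_0) = 30
  2·M_1 + 8·M_2 + 2·M_3 = 6(Δ_2 - Δ_1) = 27
Clamped end conditions give two more equations: 2h_0·M_0 + h_0·M_1 = 6(Δ_0 - S'(2)) = 0 and h_2·M_2 + 2h_2·M_3 = 6(S'(8) - Δ_2) = -15.
Solving the tridiagonal system: M_0 = -47/30, M_1 = 47/15, M_2 = 121/30, M_3 = -173/30.
On [2, 4], with S_0(x) = a_0 + b_0·(x - 2) + c_0·(x - 2)² + d_0·(x - 2)³: c_0 = M_0/2 = -47/60, d_0 = (M_1 - M_0)/(6h_0) = 47/120, b_0 = Δ_0 - h_0(2M_0 + M_1)/6 = -4.

0.3917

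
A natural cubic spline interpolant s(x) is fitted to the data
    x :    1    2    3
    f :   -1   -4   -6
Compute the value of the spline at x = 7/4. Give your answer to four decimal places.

-3.3320

Write m_i for s''(x_i). With h_i = 1, 1 and divided differences Δ_i = -3, -2, the continuity of s' gives the tridiagonal system
  1·m_0 + 4·m_1 + 1·m_2 = 6(Δ_1 - Δ_0) = 6
Natural end conditions: m_0 = m_2 = 0.
Forward elimination and back-substitution give m_0 = 0, m_1 = 3/2, m_2 = 0.
On [1, 2], s(x) = -1 - 13/4·(x - 1) + 0·(x - 1)² + 1/4·(x - 1)³.
With (x - 1) = 3/4: s(7/4) = -853/256.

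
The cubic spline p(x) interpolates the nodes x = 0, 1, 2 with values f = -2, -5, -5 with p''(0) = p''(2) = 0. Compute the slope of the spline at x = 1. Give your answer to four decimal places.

-1.5000

With M_i denoting the second derivative at x_i, h_i = 1, 1, and Δ_i = (y_(i+1) − y_i)/h_i = -3, 0:
  1·M_0 + 4·M_1 + 1·M_2 = 6(Δ_1 - Δ_0) = 18
Natural end conditions: M_0 = M_2 = 0.
Solving: M_0 = 0, M_1 = 9/2, M_2 = 0.
On [1, 2], p'(x) = b_1 + 2c_1·(x - 1) + 3d_1·(x - 1)² with b_1 = Δ_1 - h_1(2M_1 + M_2)/6 = -3/2, c_1 = M_1/2 = 9/4, d_1 = (M_2 - M_1)/(6h_1) = -3/4. So p'(1) = -3/2.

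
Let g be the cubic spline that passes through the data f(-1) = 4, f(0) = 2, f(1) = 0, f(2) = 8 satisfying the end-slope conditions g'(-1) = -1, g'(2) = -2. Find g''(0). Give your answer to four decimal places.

-7.0667

Put m_i = g'' at the i-th knot. Here h = (1, 1, 1) and Δ = (-2, -2, 8), so the interior equations h_(i-1)·m_(i-1) + 2(h_(i-1)+h_i)·m_i + h_i·m_(i+1) = 6(Δ_i − Δ_(i-1)) read
  1·m_0 + 4·m_1 + 1·m_2 = 6(Δ_1 - Δ_0) = 0
  1·m_1 + 4·m_2 + 1·m_3 = 6(Δ_2 - Δ_1) = 60
Clamped end conditions give two more equations: 2h_0·m_0 + h_0·m_1 = 6(Δ_0 - g'(-1)) = -6 and h_2·m_2 + 2h_2·m_3 = 6(g'(2) - Δ_2) = -60.
Forward elimination and back-substitution give m_0 = 8/15, m_1 = -106/15, m_2 = 416/15, m_3 = -658/15.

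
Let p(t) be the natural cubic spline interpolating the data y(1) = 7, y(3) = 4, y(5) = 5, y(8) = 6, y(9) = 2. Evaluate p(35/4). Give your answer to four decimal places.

3.1370

With M_i denoting the second derivative at x_i, h_i = 2, 2, 3, 1, and Δ_i = (y_(i+1) − y_i)/h_i = -3/2, 1/2, 1/3, -4:
  2·M_0 + 8·M_1 + 2·M_2 = 6(Δ_1 - Δ_0) = 12
  2·M_1 + 10·M_2 + 3·M_3 = 6(Δ_2 - Δ_1) = -1
  3·M_2 + 8·M_3 + 1·M_4 = 6(Δ_3 - Δ_2) = -26
Natural end conditions: M_0 = M_4 = 0.
Solving: M_0 = 0, M_1 = 89/67, M_2 = 46/67, M_3 = -235/67, M_4 = 0.
On [8, 9], p(t) = 6 - 569/201·(t - 8) - 235/134·(t - 8)² + 235/402·(t - 8)³.
With (t - 8) = 3/4: p(35/4) = 26903/8576.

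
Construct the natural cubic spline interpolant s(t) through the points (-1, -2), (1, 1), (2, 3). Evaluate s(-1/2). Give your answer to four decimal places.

-1.3281

Write M_i for s''(x_i). With h_i = 2, 1 and divided differences Δ_i = 3/2, 2, the continuity of s' gives the tridiagonal system
  2·M_0 + 6·M_1 + 1·M_2 = 6(Δ_1 - Δ_0) = 3
Natural end conditions: M_0 = M_2 = 0.
Hence M_0 = 0, M_1 = 1/2, M_2 = 0.
On [-1, 1], s(t) = -2 + 4/3·(t + 1) + 0·(t + 1)² + 1/24·(t + 1)³.
With (t + 1) = 1/2: s(-1/2) = -85/64.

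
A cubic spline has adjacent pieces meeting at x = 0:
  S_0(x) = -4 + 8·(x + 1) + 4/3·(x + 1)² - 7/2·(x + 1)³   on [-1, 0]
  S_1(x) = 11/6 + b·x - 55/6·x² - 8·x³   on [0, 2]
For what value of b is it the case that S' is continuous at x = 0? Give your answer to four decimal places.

S_0'(x) = 8 + 8/3·(x + 1) - 21/2·(x + 1)², so S_0'(0) = 1/6. On the right, S_1'(0) = b, so b = 1/6.

0.1667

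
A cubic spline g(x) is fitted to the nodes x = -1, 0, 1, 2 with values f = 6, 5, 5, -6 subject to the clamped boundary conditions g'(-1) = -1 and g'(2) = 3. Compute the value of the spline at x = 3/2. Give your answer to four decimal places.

Write M_i for g''(x_i). With h_i = 1, 1, 1 and divided differences Δ_i = -1, 0, -11, the continuity of g' gives the tridiagonal system
  1·M_0 + 4·M_1 + 1·M_2 = 6(Δ_1 - Δ_0) = 6
  1·M_1 + 4·M_2 + 1·M_3 = 6(Δ_2 - Δ_1) = -66
Clamped end conditions give two more equations: 2h_0·M_0 + h_0·M_1 = 6(Δ_0 - g'(-1)) = 0 and h_2·M_2 + 2h_2·M_3 = 6(g'(2) - Δ_2) = 84.
Hence M_0 = -86/15, M_1 = 172/15, M_2 = -512/15, M_3 = 886/15.
On [1, 2], g(x) = 5 - 142/15·(x - 1) - 256/15·(x - 1)² + 233/15·(x - 1)³.
With (x - 1) = 1/2: g(3/2) = -247/120.

-2.0583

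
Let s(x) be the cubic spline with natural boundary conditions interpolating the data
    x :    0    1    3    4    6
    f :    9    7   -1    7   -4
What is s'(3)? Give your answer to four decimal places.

Write m_i for s''(x_i). With h_i = 1, 2, 1, 2 and divided differences Δ_i = -2, -4, 8, -11/2, the continuity of s' gives the tridiagonal system
  1·m_0 + 6·m_1 + 2·m_2 = 6(Δ_1 - Δ_0) = -12
  2·m_1 + 6·m_2 + 1·m_3 = 6(Δ_2 - Δ_1) = 72
  1·m_2 + 6·m_3 + 2·m_4 = 6(Δ_3 - Δ_2) = -81
Natural end conditions: m_0 = m_4 = 0.
Solving: m_0 = 0, m_1 = -241/31, m_2 = 537/31, m_3 = -508/31, m_4 = 0.
On [3, 4], s'(x) = b_2 + 2c_2·(x - 3) + 3d_2·(x - 3)² with b_2 = Δ_2 - h_2(2m_2 + m_3)/6 = 461/93, c_2 = m_2/2 = 537/62, d_2 = (m_3 - m_2)/(6h_2) = -1045/186. So s'(3) = 461/93.

4.9570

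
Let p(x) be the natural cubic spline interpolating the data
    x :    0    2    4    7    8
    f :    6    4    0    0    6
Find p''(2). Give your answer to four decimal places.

-0.7500

With M_i denoting the second derivative at x_i, h_i = 2, 2, 3, 1, and Δ_i = (y_(i+1) − y_i)/h_i = -1, -2, 0, 6:
  2·M_0 + 8·M_1 + 2·M_2 = 6(Δ_1 - Δ_0) = -6
  2·M_1 + 10·M_2 + 3·M_3 = 6(Δ_2 - Δ_1) = 12
  3·M_2 + 8·M_3 + 1·M_4 = 6(Δ_3 - Δ_2) = 36
Natural end conditions: M_0 = M_4 = 0.
Hence M_0 = 0, M_1 = -3/4, M_2 = 0, M_3 = 9/2, M_4 = 0.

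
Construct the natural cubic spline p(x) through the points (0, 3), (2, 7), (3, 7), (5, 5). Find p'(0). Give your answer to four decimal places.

With σ_i denoting the second derivative at x_i, h_i = 2, 1, 2, and Δ_i = (y_(i+1) − y_i)/h_i = 2, 0, -1:
  2·σ_0 + 6·σ_1 + 1·σ_2 = 6(Δ_1 - Δ_0) = -12
  1·σ_1 + 6·σ_2 + 2·σ_3 = 6(Δ_2 - Δ_1) = -6
Natural end conditions: σ_0 = σ_3 = 0.
Solving: σ_0 = 0, σ_1 = -66/35, σ_2 = -24/35, σ_3 = 0.
On [0, 2], p'(x) = b_0 + 2c_0·x + 3d_0·x² with b_0 = Δ_0 - h_0(2σ_0 + σ_1)/6 = 92/35, c_0 = σ_0/2 = 0, d_0 = (σ_1 - σ_0)/(6h_0) = -11/70. So p'(0) = 92/35.

2.6286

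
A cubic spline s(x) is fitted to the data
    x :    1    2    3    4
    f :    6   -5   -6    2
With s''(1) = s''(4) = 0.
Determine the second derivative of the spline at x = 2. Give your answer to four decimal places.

12.4000

With M_i denoting the second derivative at x_i, h_i = 1, 1, 1, and Δ_i = (y_(i+1) − y_i)/h_i = -11, -1, 8:
  1·M_0 + 4·M_1 + 1·M_2 = 6(Δ_1 - Δ_0) = 60
  1·M_1 + 4·M_2 + 1·M_3 = 6(Δ_2 - Δ_1) = 54
Natural end conditions: M_0 = M_3 = 0.
Solving the tridiagonal system: M_0 = 0, M_1 = 62/5, M_2 = 52/5, M_3 = 0.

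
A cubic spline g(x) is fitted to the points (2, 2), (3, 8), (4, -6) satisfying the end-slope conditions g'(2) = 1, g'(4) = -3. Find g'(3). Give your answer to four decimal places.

With M_i denoting the second derivative at x_i, h_i = 1, 1, and Δ_i = (y_(i+1) − y_i)/h_i = 6, -14:
  1·M_0 + 4·M_1 + 1·M_2 = 6(Δ_1 - Δ_0) = -120
Clamped end conditions give two more equations: 2h_0·M_0 + h_0·M_1 = 6(Δ_0 - g'(2)) = 30 and h_1·M_1 + 2h_1·M_2 = 6(g'(4) - Δ_1) = 66.
Solving the tridiagonal system: M_0 = 43, M_1 = -56, M_2 = 61.
On [3, 4], g'(x) = b_1 + 2c_1·(x - 3) + 3d_1·(x - 3)² with b_1 = Δ_1 - h_1(2M_1 + M_2)/6 = -11/2, c_1 = M_1/2 = -28, d_1 = (M_2 - M_1)/(6h_1) = 39/2. So g'(3) = -11/2.

-5.5000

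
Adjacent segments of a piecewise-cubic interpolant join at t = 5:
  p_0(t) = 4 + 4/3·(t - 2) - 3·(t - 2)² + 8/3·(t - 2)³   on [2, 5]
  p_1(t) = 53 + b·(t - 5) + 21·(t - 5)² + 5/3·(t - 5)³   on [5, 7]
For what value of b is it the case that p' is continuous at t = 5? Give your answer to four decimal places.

p_0'(t) = 4/3 - 6·(t - 2) + 8·(t - 2)², so p_0'(5) = 166/3. On the right, p_1'(5) = b, so b = 166/3.

55.3333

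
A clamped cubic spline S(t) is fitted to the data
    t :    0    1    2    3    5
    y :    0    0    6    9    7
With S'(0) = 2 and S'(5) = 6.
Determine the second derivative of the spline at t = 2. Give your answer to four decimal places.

-5.9756

Let M_i = S''(x_i). Step sizes h_i = 1, 1, 1, 2; slopes of the chords Δ_i = (y_(i+1) - y_i)/h_i = 0, 6, 3, -1.
  1·M_0 + 4·M_1 + 1·M_2 = 6(Δ_1 - Δ_0) = 36
  1·M_1 + 4·M_2 + 1·M_3 = 6(Δ_2 - Δ_1) = -18
  1·M_2 + 6·M_3 + 2·M_4 = 6(Δ_3 - Δ_2) = -24
Clamped end conditions give two more equations: 2h_0·M_0 + h_0·M_1 = 6(Δ_0 - S'(0)) = -12 and h_3·M_3 + 2h_3·M_4 = 6(S'(5) - Δ_3) = 42.
Solving: M_0 = -527/41, M_1 = 562/41, M_2 = -245/41, M_3 = -320/41, M_4 = 1181/82.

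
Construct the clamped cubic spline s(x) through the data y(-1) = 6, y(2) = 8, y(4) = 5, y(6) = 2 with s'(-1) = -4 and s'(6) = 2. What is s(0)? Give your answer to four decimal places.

4.5786

With M_i denoting the second derivative at x_i, h_i = 3, 2, 2, and Δ_i = (y_(i+1) − y_i)/h_i = 2/3, -3/2, -3/2:
  3·M_0 + 10·M_1 + 2·M_2 = 6(Δ_1 - Δ_0) = -13
  2·M_1 + 8·M_2 + 2·M_3 = 6(Δ_2 - Δ_1) = 0
Clamped end conditions give two more equations: 2h_0·M_0 + h_0·M_1 = 6(Δ_0 - s'(-1)) = 28 and h_2·M_2 + 2h_2·M_3 = 6(s'(6) - Δ_2) = 21.
Solving: M_0 = 686/111, M_1 = -112/37, M_2 = -47/74, M_3 = 206/37.
On [-1, 2], s(x) = 6 - 4·(x + 1) + 343/111·(x + 1)² - 511/999·(x + 1)³.
With (x + 1) = 1: s(0) = 4574/999.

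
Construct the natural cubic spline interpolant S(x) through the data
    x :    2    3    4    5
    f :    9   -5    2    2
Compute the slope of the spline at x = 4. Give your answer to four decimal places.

With M_i denoting the second derivative at x_i, h_i = 1, 1, 1, and Δ_i = (y_(i+1) − y_i)/h_i = -14, 7, 0:
  1·M_0 + 4·M_1 + 1·M_2 = 6(Δ_1 - Δ_0) = 126
  1·M_1 + 4·M_2 + 1·M_3 = 6(Δ_2 - Δ_1) = -42
Natural end conditions: M_0 = M_3 = 0.
Solving the tridiagonal system: M_0 = 0, M_1 = 182/5, M_2 = -98/5, M_3 = 0.
On [4, 5], S'(x) = b_2 + 2c_2·(x - 4) + 3d_2·(x - 4)² with b_2 = Δ_2 - h_2(2M_2 + M_3)/6 = 98/15, c_2 = M_2/2 = -49/5, d_2 = (M_3 - M_2)/(6h_2) = 49/15. So S'(4) = 98/15.

6.5333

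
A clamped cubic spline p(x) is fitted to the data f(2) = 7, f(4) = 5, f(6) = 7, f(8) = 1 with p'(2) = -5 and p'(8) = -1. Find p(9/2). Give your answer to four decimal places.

With M_i denoting the second derivative at x_i, h_i = 2, 2, 2, and Δ_i = (y_(i+1) − y_i)/h_i = -1, 1, -3:
  2·M_0 + 8·M_1 + 2·M_2 = 6(Δ_1 - Δ_0) = 12
  2·M_1 + 8·M_2 + 2·M_3 = 6(Δ_2 - Δ_1) = -24
Clamped end conditions give two more equations: 2h_0·M_0 + h_0·M_1 = 6(Δ_0 - p'(2)) = 24 and h_2·M_2 + 2h_2·M_3 = 6(p'(8) - Δ_2) = 12.
Hence M_0 = 16/3, M_1 = 4/3, M_2 = -14/3, M_3 = 16/3.
On [4, 6], p(x) = 5 + 5/3·(x - 4) + 2/3·(x - 4)² - 1/2·(x - 4)³.
With (x - 4) = 1/2: p(9/2) = 95/16.

5.9375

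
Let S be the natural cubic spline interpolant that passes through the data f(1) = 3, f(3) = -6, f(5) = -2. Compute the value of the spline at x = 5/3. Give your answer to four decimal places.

With m_i denoting the second derivative at x_i, h_i = 2, 2, and Δ_i = (y_(i+1) − y_i)/h_i = -9/2, 2:
  2·m_0 + 8·m_1 + 2·m_2 = 6(Δ_1 - Δ_0) = 39
Natural end conditions: m_0 = m_2 = 0.
Solving the tridiagonal system: m_0 = 0, m_1 = 39/8, m_2 = 0.
On [1, 3], S(x) = 3 - 49/8·(x - 1) + 0·(x - 1)² + 13/32·(x - 1)³.
With (x - 1) = 2/3: S(5/3) = -26/27.

-0.9630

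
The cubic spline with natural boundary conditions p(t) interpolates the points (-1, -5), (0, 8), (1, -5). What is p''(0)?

With M_i denoting the second derivative at x_i, h_i = 1, 1, and Δ_i = (y_(i+1) − y_i)/h_i = 13, -13:
  1·M_0 + 4·M_1 + 1·M_2 = 6(Δ_1 - Δ_0) = -156
Natural end conditions: M_0 = M_2 = 0.
Hence M_0 = 0, M_1 = -39, M_2 = 0.

-39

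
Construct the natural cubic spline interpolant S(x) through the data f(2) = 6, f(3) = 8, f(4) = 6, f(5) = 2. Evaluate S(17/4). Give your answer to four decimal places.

Write m_i for S''(x_i). With h_i = 1, 1, 1 and divided differences Δ_i = 2, -2, -4, the continuity of S' gives the tridiagonal system
  1·m_0 + 4·m_1 + 1·m_2 = 6(Δ_1 - Δ_0) = -24
  1·m_1 + 4·m_2 + 1·m_3 = 6(Δ_2 - Δ_1) = -12
Natural end conditions: m_0 = m_3 = 0.
Solving: m_0 = 0, m_1 = -28/5, m_2 = -8/5, m_3 = 0.
On [4, 5], S(x) = 6 - 52/15·(x - 4) - 4/5·(x - 4)² + 4/15·(x - 4)³.
With (x - 4) = 1/4: S(17/4) = 407/80.

5.0875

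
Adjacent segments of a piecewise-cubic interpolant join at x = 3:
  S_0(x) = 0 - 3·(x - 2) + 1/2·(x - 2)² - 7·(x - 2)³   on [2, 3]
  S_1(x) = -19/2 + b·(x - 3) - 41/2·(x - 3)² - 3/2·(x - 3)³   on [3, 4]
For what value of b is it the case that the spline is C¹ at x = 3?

S_0'(x) = -3 + 1·(x - 2) - 21·(x - 2)², so S_0'(3) = -23. On the right, S_1'(3) = b, so b = -23.

-23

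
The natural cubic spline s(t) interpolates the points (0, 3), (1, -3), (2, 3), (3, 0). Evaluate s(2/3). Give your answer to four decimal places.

-2.4074

With m_i denoting the second derivative at x_i, h_i = 1, 1, 1, and Δ_i = (y_(i+1) − y_i)/h_i = -6, 6, -3:
  1·m_0 + 4·m_1 + 1·m_2 = 6(Δ_1 - Δ_0) = 72
  1·m_1 + 4·m_2 + 1·m_3 = 6(Δ_2 - Δ_1) = -54
Natural end conditions: m_0 = m_3 = 0.
Hence m_0 = 0, m_1 = 114/5, m_2 = -96/5, m_3 = 0.
On [0, 1], s(t) = 3 - 49/5·t + 0·t² + 19/5·t³.
With t = 2/3: s(2/3) = -65/27.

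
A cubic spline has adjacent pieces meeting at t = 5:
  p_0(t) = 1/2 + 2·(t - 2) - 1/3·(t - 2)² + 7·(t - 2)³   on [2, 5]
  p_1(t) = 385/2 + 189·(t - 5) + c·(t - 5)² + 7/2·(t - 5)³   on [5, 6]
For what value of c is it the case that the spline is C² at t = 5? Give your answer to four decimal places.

62.6667

p_0''(t) = -2/3 + 42·(t - 2), so p_0''(5) = 376/3. On the right, p_1''(5) = 2c, so c = 188/3.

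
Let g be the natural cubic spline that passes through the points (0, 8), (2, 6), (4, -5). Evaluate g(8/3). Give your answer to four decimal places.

3.1667

Write M_i for g''(x_i). With h_i = 2, 2 and divided differences Δ_i = -1, -11/2, the continuity of g' gives the tridiagonal system
  2·M_0 + 8·M_1 + 2·M_2 = 6(Δ_1 - Δ_0) = -27
Natural end conditions: M_0 = M_2 = 0.
Solving: M_0 = 0, M_1 = -27/8, M_2 = 0.
On [2, 4], g(t) = 6 - 13/4·(t - 2) - 27/16·(t - 2)² + 9/32·(t - 2)³.
With (t - 2) = 2/3: g(8/3) = 19/6.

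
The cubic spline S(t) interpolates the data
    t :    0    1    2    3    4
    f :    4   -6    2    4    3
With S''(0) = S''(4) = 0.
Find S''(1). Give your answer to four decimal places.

31.1786

Write m_i for S''(x_i). With h_i = 1, 1, 1, 1 and divided differences Δ_i = -10, 8, 2, -1, the continuity of S' gives the tridiagonal system
  1·m_0 + 4·m_1 + 1·m_2 = 6(Δ_1 - Δ_0) = 108
  1·m_1 + 4·m_2 + 1·m_3 = 6(Δ_2 - Δ_1) = -36
  1·m_2 + 4·m_3 + 1·m_4 = 6(Δ_3 - Δ_2) = -18
Natural end conditions: m_0 = m_4 = 0.
Hence m_0 = 0, m_1 = 873/28, m_2 = -117/7, m_3 = -9/28, m_4 = 0.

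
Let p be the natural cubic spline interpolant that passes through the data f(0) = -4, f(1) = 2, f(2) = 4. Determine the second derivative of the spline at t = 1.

Put M_i = p'' at the i-th knot. Here h = (1, 1) and Δ = (6, 2), so the interior equations h_(i-1)·M_(i-1) + 2(h_(i-1)+h_i)·M_i + h_i·M_(i+1) = 6(Δ_i − Δ_(i-1)) read
  1·M_0 + 4·M_1 + 1·M_2 = 6(Δ_1 - Δ_0) = -24
Natural end conditions: M_0 = M_2 = 0.
Solving: M_0 = 0, M_1 = -6, M_2 = 0.

-6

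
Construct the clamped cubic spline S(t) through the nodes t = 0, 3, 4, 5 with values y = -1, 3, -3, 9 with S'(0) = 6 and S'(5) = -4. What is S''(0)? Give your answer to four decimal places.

Let M_i = S''(x_i). Step sizes h_i = 3, 1, 1; slopes of the chords Δ_i = (y_(i+1) - y_i)/h_i = 4/3, -6, 12.
  3·M_0 + 8·M_1 + 1·M_2 = 6(Δ_1 - Δ_0) = -44
  1·M_1 + 4·M_2 + 1·M_3 = 6(Δ_2 - Δ_1) = 108
Clamped end conditions give two more equations: 2h_0·M_0 + h_0·M_1 = 6(Δ_0 - S'(0)) = -28 and h_2·M_2 + 2h_2·M_3 = 6(S'(5) - Δ_2) = -96.
Solving: M_0 = 4/3, M_1 = -12, M_2 = 48, M_3 = -72.

1.3333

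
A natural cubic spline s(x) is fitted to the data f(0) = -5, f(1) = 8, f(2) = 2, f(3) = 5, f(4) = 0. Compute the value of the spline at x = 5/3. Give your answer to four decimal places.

Let M_i = s''(x_i). Step sizes h_i = 1, 1, 1, 1; slopes of the chords Δ_i = (y_(i+1) - y_i)/h_i = 13, -6, 3, -5.
  1·M_0 + 4·M_1 + 1·M_2 = 6(Δ_1 - Δ_0) = -114
  1·M_1 + 4·M_2 + 1·M_3 = 6(Δ_2 - Δ_1) = 54
  1·M_2 + 4·M_3 + 1·M_4 = 6(Δ_3 - Δ_2) = -48
Natural end conditions: M_0 = M_4 = 0.
Solving: M_0 = 0, M_1 = -141/4, M_2 = 27, M_3 = -75/4, M_4 = 0.
On [1, 2], s(x) = 8 + 5/4·(x - 1) - 141/8·(x - 1)² + 83/8·(x - 1)³.
With (x - 1) = 2/3: s(5/3) = 110/27.

4.0741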